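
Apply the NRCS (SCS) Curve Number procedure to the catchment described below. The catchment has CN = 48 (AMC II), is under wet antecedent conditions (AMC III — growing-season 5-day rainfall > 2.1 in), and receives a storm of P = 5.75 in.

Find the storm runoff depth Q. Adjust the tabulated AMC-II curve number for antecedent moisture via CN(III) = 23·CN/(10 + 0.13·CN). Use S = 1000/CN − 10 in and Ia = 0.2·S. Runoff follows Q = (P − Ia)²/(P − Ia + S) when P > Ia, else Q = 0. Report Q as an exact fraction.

Q = 1760929/725052 in ≈ 2.429 in

Adjust CN=48 to AMC III: 23·48/(10 + 0.13·48) → 1104 ÷ (406/25) = 13800/203 ≈ 67.980
Max retention: S = 1000/(13800/203) − 10 = 325/69 in (≈ 4.710 in)
Initial abstraction Ia = S/5 = (325/69)/5 = 65/69 ≈ 0.942 in
Since P=5.750 > Ia=0.942: effective rainfall P−Ia = 1327/276 in
Q: (1327/276)² ÷ (2627/276) = 1760929/725052 in (≈ 2.429 in)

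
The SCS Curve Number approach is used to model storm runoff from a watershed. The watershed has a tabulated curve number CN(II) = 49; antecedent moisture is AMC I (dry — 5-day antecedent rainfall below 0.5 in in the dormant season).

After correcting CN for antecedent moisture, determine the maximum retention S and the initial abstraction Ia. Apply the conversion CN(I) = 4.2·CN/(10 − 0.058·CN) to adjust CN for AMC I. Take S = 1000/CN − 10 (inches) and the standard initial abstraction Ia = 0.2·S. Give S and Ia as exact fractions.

S = 8500/343 in ≈ 24.781 in; Ia = 1700/343 in ≈ 4.956 in

Adjust CN=49 to AMC I: 4.2·49/(10 − 0.058·49) → (1029/5) ÷ (3579/500) = 34300/1193 ≈ 28.751
S = 1000/(34300/1193) − 10 = 8500/343 in ≈ 24.781 in
Ia = 0.2·(8500/343) = 1700/343 in ≈ 4.956 in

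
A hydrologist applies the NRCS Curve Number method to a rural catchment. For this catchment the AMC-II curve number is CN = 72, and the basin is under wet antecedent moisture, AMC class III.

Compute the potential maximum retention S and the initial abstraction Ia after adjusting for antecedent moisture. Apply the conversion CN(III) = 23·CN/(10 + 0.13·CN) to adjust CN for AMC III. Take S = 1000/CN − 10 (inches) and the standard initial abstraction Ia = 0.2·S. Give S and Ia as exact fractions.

Adjust CN=72 to AMC III: 23·72/(10 + 0.13·72) → 1656 ÷ (484/25) = 10350/121 ≈ 85.537
Retention S: 1000/CN − 10 with CN=85.537 → S = 350/207 ≈ 1.691 in
Ia = 0.2S: 0.2·1.691 = 0.338 in (exactly 70/207)

S = 350/207 in ≈ 1.691 in; Ia = 70/207 in ≈ 0.338 in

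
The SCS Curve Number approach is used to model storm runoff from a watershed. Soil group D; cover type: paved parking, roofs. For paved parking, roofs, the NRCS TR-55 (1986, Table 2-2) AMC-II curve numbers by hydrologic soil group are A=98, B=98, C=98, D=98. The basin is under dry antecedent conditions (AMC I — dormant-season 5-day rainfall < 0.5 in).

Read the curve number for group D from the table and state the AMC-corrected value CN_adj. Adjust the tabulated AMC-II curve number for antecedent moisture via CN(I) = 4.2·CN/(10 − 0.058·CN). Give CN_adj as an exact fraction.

NRCS table: paved parking, roofs, soil group D → CN(II) = 98
CN(I) from CN(II)=98: (4.2·98)/(10 − 0.058·98) = 102900/1079 ≈ 95.366

CN_adj = 102900/1079 ≈ 95.366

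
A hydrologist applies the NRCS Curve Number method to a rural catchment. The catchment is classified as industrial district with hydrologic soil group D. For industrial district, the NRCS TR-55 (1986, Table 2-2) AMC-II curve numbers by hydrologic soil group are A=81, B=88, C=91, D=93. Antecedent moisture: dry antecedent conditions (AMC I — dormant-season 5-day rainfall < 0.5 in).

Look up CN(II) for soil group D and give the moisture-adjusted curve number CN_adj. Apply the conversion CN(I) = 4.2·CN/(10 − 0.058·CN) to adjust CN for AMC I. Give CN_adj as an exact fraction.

NRCS table: industrial district, soil group D → CN(II) = 93
CN(I) from CN(II)=93: (4.2·93)/(10 − 0.058·93) = 27900/329 ≈ 84.802

CN_adj = 27900/329 ≈ 84.802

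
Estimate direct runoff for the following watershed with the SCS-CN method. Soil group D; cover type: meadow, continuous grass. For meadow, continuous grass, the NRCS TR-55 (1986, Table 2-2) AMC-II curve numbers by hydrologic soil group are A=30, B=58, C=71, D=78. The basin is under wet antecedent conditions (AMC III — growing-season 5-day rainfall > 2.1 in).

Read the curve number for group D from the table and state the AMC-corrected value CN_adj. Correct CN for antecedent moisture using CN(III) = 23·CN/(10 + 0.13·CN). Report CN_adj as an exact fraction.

CN_adj = 89700/1007 ≈ 89.076

NRCS table: meadow, continuous grass, soil group D → CN(II) = 78
CN(III) from CN(II)=78: (23·78)/(10 + 0.13·78) = 89700/1007 ≈ 89.076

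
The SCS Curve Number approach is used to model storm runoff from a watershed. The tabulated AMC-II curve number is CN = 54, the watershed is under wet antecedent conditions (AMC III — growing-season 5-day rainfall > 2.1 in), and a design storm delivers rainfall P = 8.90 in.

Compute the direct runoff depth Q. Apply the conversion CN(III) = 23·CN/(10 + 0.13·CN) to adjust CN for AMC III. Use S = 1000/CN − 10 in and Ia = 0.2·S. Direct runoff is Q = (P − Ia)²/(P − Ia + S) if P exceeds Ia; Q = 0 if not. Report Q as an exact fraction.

Wet (AMC III): CN(III) = 23·54/(10 + 0.13·54) = 1242/(851/50) = 2700/37 ≈ 72.973
Retention S: 1000/CN − 10 with CN=72.973 → S = 100/27 ≈ 3.704 in
Ia = 0.2·(100/27) = 20/27 in ≈ 0.741 in
Excess rainfall: 8.900 − 0.741 = 8.159 in; P > Ia so Q > 0
Q: (2203/270)² ÷ (3203/270) = 4853209/864810 in (≈ 5.612 in)

Q = 4853209/864810 in ≈ 5.612 in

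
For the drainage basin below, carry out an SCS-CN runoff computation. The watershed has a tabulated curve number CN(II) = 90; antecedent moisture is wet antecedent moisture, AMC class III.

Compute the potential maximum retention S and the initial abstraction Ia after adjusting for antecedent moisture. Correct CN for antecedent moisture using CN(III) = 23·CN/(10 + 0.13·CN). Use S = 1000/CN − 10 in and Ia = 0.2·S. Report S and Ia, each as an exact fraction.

S = 100/207 in ≈ 0.483 in; Ia = 20/207 in ≈ 0.097 in

CN(III) from CN(II)=90: (23·90)/(10 + 0.13·90) = 20700/217 ≈ 95.392
Max retention: S = 1000/(20700/217) − 10 = 100/207 in (≈ 0.483 in)
Ia = 0.2·(100/207) = 20/207 in ≈ 0.097 in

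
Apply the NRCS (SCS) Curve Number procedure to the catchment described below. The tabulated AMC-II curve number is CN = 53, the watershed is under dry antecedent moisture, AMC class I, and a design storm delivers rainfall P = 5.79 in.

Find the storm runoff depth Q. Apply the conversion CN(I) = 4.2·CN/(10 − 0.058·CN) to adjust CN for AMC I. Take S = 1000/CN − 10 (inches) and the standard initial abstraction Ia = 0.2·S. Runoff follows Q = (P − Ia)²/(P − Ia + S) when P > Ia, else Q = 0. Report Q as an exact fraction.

Adjust CN=53 to AMC I: 4.2·53/(10 − 0.058·53) → (1113/5) ÷ (3463/500) = 111300/3463 ≈ 32.140
S = 1000/(111300/3463) − 10 = 23500/1113 in ≈ 21.114 in
Ia = 0.2S: 0.2·21.114 = 4.223 in (exactly 4700/1113)
Excess rainfall: 5.790 − 4.223 = 1.567 in; P > Ia so Q > 0
Runoff Q = (P−Ia)²/(P−Ia+S) = (1.567)²/(1.567+21.114) = 30424778329/280968725100 ≈ 0.108 in

Q = 30424778329/280968725100 in ≈ 0.108 in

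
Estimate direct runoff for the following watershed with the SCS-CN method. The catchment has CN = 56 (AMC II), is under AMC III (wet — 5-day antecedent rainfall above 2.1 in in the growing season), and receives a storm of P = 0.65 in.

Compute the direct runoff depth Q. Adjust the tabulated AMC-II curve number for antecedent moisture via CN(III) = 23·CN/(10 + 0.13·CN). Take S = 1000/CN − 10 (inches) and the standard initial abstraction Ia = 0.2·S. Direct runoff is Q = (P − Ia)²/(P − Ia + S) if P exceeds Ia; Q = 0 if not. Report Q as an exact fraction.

Adjust CN=56 to AMC III: 23·56/(10 + 0.13·56) → 1288 ÷ (432/25) = 4025/54 ≈ 74.537
Max retention: S = 1000/(4025/54) − 10 = 550/161 in (≈ 3.416 in)
Ia = 0.2S: 0.2·3.416 = 0.683 in (exactly 110/161)
P = 0.650 ≤ Ia = 0.683 in: entire storm abstracted, Q = 0.

Q = 0 in ≈ 0.000 in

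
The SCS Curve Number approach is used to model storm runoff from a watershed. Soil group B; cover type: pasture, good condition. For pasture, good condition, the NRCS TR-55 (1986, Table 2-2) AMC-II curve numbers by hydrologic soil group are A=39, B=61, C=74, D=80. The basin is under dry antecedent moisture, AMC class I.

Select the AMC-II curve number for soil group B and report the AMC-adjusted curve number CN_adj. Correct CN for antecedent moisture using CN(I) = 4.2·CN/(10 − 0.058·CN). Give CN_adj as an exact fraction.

CN_adj = 42700/1077 ≈ 39.647

NRCS table: pasture, good condition, soil group B → CN(II) = 61
Dry (AMC I): CN(I) = 4.2·61/(10 − 0.058·61) = (1281/5)/(3231/500) = 42700/1077 ≈ 39.647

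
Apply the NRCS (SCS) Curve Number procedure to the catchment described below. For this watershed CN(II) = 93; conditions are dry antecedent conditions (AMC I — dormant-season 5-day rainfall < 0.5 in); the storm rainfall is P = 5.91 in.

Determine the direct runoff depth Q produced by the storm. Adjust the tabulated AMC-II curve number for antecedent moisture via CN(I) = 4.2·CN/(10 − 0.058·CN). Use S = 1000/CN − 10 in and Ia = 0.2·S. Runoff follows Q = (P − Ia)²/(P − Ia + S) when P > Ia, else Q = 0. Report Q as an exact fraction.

Q = 23990602321/5716403100 in ≈ 4.197 in

Adjust CN=93 to AMC I: 4.2·93/(10 − 0.058·93) → (1953/5) ÷ (2303/500) = 27900/329 ≈ 84.802
Retention S: 1000/CN − 10 with CN=84.802 → S = 500/279 ≈ 1.792 in
Initial abstraction Ia = S/5 = (500/279)/5 = 100/279 ≈ 0.358 in
P − Ia = 5.910 − 0.358 = 154889/27900 ≈ 5.552 in (> 0, runoff occurs)
Q = (154889/27900)²/((154889/27900) + 500/279) = (23990602321/778410000)/(204889/27900) = 23990602321/5716403100 in ≈ 4.197 in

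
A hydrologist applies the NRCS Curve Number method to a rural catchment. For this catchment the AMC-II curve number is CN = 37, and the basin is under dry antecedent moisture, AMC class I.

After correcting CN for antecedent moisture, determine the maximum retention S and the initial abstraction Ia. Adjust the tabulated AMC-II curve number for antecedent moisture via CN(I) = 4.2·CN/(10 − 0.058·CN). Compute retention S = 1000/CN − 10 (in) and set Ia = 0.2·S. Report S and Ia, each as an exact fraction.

Dry (AMC I): CN(I) = 4.2·37/(10 − 0.058·37) = (777/5)/(3927/500) = 3700/187 ≈ 19.786
S = 1000/(3700/187) − 10 = 1500/37 in ≈ 40.541 in
Ia = 0.2S: 0.2·40.541 = 8.108 in (exactly 300/37)

S = 1500/37 in ≈ 40.541 in; Ia = 300/37 in ≈ 8.108 in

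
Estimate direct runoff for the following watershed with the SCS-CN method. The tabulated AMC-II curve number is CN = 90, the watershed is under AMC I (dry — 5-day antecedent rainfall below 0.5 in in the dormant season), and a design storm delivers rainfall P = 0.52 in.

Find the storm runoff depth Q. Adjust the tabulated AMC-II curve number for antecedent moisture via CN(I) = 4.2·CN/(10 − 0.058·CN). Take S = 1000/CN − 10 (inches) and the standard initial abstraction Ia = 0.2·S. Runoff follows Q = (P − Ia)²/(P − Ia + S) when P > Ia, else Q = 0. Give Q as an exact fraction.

Q = 0 in ≈ 0.000 in

CN(I) from CN(II)=90: (4.2·90)/(10 − 0.058·90) = 18900/239 ≈ 79.079
S = 1000/(18900/239) − 10 = 500/189 in ≈ 2.646 in
Initial abstraction Ia = S/5 = (500/189)/5 = 100/189 ≈ 0.529 in
P = 0.520 ≤ Ia = 0.529 in: entire storm abstracted, Q = 0.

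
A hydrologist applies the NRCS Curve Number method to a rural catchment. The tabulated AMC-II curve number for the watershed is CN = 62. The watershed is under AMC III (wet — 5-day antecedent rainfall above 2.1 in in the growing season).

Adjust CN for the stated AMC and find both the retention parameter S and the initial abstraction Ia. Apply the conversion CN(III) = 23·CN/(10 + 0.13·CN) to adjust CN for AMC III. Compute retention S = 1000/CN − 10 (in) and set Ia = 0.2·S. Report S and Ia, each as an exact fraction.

S = 1900/713 in ≈ 2.665 in; Ia = 380/713 in ≈ 0.533 in

Adjust CN=62 to AMC III: 23·62/(10 + 0.13·62) → 1426 ÷ (903/50) = 71300/903 ≈ 78.959
Retention S: 1000/CN − 10 with CN=78.959 → S = 1900/713 ≈ 2.665 in
Ia = 0.2S: 0.2·2.665 = 0.533 in (exactly 380/713)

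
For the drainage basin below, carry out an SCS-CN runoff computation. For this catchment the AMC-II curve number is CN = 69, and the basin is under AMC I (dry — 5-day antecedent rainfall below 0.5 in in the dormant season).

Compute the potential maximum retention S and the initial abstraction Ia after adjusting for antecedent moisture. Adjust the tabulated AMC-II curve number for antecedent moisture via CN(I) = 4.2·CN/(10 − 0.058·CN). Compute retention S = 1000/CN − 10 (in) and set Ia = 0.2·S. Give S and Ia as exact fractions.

Adjust CN=69 to AMC I: 4.2·69/(10 − 0.058·69) → (1449/5) ÷ (2999/500) = 144900/2999 ≈ 48.316
Retention S: 1000/CN − 10 with CN=48.316 → S = 15500/1449 ≈ 10.697 in
Ia = 0.2·(15500/1449) = 3100/1449 in ≈ 2.139 in

S = 15500/1449 in ≈ 10.697 in; Ia = 3100/1449 in ≈ 2.139 in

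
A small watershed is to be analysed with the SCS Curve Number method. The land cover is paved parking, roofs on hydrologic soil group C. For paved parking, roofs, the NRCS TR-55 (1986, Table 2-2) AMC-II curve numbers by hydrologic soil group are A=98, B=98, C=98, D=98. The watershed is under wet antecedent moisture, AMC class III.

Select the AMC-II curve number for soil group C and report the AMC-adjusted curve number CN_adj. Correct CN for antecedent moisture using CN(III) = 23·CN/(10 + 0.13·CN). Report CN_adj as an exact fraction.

NRCS table: paved parking, roofs, soil group C → CN(II) = 98
Adjust CN=98 to AMC III: 23·98/(10 + 0.13·98) → 2254 ÷ (1137/50) = 112700/1137 ≈ 99.120

CN_adj = 112700/1137 ≈ 99.120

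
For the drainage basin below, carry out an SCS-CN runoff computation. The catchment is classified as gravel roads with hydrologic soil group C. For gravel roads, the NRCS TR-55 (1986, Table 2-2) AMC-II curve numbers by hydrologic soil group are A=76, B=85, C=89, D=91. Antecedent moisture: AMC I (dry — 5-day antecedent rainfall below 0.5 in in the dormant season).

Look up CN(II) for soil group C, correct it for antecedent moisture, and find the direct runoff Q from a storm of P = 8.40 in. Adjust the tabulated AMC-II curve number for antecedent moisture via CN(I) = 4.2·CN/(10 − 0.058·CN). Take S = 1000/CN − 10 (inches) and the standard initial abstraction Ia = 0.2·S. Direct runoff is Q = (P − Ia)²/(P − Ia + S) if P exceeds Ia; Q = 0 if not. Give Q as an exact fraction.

NRCS table: gravel roads, soil group C → CN(II) = 89
Dry (AMC I): CN(I) = 4.2·89/(10 − 0.058·89) = (1869/5)/(2419/500) = 186900/2419 ≈ 77.263
S = 1000/(186900/2419) − 10 = 5500/1869 in ≈ 2.943 in
Initial abstraction Ia = S/5 = (5500/1869)/5 = 1100/1869 ≈ 0.589 in
Since P=8.400 > Ia=0.589: effective rainfall P−Ia = 72998/9345 in
Q = (72998/9345)²/((72998/9345) + 5500/1869) = (5328708004/87329025)/(100498/9345) = 2664354002/469576905 in ≈ 5.674 in

Q = 2664354002/469576905 in ≈ 5.674 in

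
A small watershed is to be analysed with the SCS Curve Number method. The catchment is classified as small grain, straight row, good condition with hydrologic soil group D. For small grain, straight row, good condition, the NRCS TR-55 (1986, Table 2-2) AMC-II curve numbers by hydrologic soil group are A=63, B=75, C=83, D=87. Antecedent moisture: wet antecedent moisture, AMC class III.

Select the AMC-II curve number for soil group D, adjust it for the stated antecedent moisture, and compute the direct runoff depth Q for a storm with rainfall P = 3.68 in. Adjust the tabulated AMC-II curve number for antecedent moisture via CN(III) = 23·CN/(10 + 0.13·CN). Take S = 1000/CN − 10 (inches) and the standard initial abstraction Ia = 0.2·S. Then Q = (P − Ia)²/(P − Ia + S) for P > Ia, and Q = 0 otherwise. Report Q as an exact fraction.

NRCS table: small grain, straight row, good condition, soil group D → CN(II) = 87
Wet (AMC III): CN(III) = 23·87/(10 + 0.13·87) = 2001/(2131/100) = 200100/2131 ≈ 93.900
Max retention: S = 1000/(200100/2131) − 10 = 1300/2001 in (≈ 0.650 in)
Initial abstraction Ia = S/5 = (1300/2001)/5 = 260/2001 ≈ 0.130 in
Excess rainfall: 3.680 − 0.130 = 3.550 in; P > Ia so Q > 0
Runoff Q = (P−Ia)²/(P−Ia+S) = (3.550)²/(3.550+0.650) = 7884729616/2627463075 ≈ 3.001 in

Q = 7884729616/2627463075 in ≈ 3.001 in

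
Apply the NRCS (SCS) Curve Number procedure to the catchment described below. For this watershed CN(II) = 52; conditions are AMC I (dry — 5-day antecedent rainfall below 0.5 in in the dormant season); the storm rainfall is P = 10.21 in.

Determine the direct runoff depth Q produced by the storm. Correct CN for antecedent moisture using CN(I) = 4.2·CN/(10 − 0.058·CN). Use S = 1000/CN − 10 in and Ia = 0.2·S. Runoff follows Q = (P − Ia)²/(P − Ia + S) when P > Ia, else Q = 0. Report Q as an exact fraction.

CN(I) from CN(II)=52: (4.2·52)/(10 − 0.058·52) = 9100/291 ≈ 31.271
Max retention: S = 1000/(9100/291) − 10 = 2000/91 in (≈ 21.978 in)
Ia = 0.2S: 0.2·21.978 = 4.396 in (exactly 400/91)
Excess rainfall: 10.210 − 4.396 = 5.814 in; P > Ia so Q > 0
Runoff Q = (P−Ia)²/(P−Ia+S) = (5.814)²/(5.814+21.978) = 2799573921/2301490100 ≈ 1.216 in

Q = 2799573921/2301490100 in ≈ 1.216 in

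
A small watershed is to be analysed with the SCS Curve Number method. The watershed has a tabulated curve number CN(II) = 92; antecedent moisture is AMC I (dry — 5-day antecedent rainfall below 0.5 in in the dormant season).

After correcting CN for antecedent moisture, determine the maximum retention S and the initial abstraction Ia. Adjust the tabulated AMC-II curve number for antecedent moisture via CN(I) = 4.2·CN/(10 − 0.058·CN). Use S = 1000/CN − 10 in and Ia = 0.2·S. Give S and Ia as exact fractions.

S = 1000/483 in ≈ 2.070 in; Ia = 200/483 in ≈ 0.414 in

Dry (AMC I): CN(I) = 4.2·92/(10 − 0.058·92) = (1932/5)/(583/125) = 48300/583 ≈ 82.847
S = 1000/(48300/583) − 10 = 1000/483 in ≈ 2.070 in
Ia = 0.2·(1000/483) = 200/483 in ≈ 0.414 in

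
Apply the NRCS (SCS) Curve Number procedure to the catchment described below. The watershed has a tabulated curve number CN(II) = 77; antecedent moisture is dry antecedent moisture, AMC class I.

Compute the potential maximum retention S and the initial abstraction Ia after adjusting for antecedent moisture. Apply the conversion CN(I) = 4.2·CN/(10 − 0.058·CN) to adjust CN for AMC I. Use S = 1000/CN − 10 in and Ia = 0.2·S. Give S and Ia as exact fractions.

S = 11500/1617 in ≈ 7.112 in; Ia = 2300/1617 in ≈ 1.422 in

Adjust CN=77 to AMC I: 4.2·77/(10 − 0.058·77) → (1617/5) ÷ (2767/500) = 161700/2767 ≈ 58.439
Max retention: S = 1000/(161700/2767) − 10 = 11500/1617 in (≈ 7.112 in)
Ia = 0.2S: 0.2·7.112 = 1.422 in (exactly 2300/1617)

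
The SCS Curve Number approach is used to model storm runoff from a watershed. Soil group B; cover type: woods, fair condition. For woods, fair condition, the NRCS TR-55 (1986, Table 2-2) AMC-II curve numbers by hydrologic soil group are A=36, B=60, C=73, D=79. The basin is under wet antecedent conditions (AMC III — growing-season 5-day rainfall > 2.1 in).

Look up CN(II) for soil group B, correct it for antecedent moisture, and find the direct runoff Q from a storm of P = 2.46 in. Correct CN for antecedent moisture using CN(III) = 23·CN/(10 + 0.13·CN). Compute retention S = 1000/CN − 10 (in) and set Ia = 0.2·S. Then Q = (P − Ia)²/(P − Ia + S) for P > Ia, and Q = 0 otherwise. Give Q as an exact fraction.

Q = 42081169/56880150 in ≈ 0.740 in

NRCS table: woods, fair condition, soil group B → CN(II) = 60
Adjust CN=60 to AMC III: 23·60/(10 + 0.13·60) → 1380 ÷ (89/5) = 6900/89 ≈ 77.528
S = 1000/(6900/89) − 10 = 200/69 in ≈ 2.899 in
Ia = 0.2·(200/69) = 40/69 in ≈ 0.580 in
Excess rainfall: 2.460 − 0.580 = 1.880 in; P > Ia so Q > 0
Q = (6487/3450)²/((6487/3450) + 200/69) = (42081169/11902500)/(16487/3450) = 42081169/56880150 in ≈ 0.740 in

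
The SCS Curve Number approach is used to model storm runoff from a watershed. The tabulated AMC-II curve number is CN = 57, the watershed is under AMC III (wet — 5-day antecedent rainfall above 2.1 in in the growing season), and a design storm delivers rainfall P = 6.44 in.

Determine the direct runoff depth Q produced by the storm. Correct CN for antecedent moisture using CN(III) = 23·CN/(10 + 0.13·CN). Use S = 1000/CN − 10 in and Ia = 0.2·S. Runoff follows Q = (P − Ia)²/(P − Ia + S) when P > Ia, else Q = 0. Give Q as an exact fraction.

Q = 35937164041/9736502025 in ≈ 3.691 in

Wet (AMC III): CN(III) = 23·57/(10 + 0.13·57) = 1311/(1741/100) = 131100/1741 ≈ 75.302
Retention S: 1000/CN − 10 with CN=75.302 → S = 4300/1311 ≈ 3.280 in
Ia = 0.2·(4300/1311) = 860/1311 in ≈ 0.656 in
P − Ia = 6.440 − 0.656 = 189571/32775 ≈ 5.784 in (> 0, runoff occurs)
Q: (189571/32775)² ÷ (297071/32775) = 35937164041/9736502025 in (≈ 3.691 in)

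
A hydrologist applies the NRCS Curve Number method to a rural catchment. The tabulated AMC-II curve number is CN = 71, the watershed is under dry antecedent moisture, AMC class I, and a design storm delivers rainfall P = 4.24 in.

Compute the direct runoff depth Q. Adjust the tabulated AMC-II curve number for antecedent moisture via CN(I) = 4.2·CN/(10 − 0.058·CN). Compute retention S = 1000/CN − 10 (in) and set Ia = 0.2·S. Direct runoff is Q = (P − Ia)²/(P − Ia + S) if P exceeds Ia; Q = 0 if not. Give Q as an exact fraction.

Q = 3659059058/8350457325 in ≈ 0.438 in

Adjust CN=71 to AMC I: 4.2·71/(10 − 0.058·71) → (1491/5) ÷ (2941/500) = 149100/2941 ≈ 50.697
Retention S: 1000/CN − 10 with CN=50.697 → S = 14500/1491 ≈ 9.725 in
Ia = 0.2S: 0.2·9.725 = 1.945 in (exactly 2900/1491)
P − Ia = 4.240 − 1.945 = 85546/37275 ≈ 2.295 in (> 0, runoff occurs)
Q: (85546/37275)² ÷ (448046/37275) = 3659059058/8350457325 in (≈ 0.438 in)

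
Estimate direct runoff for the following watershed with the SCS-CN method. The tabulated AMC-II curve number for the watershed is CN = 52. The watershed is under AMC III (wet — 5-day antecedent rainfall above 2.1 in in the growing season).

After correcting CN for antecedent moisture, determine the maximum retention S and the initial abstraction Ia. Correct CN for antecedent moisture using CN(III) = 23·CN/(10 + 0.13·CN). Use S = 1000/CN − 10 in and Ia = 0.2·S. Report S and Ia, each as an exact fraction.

S = 1200/299 in ≈ 4.013 in; Ia = 240/299 in ≈ 0.803 in

Wet (AMC III): CN(III) = 23·52/(10 + 0.13·52) = 1196/(419/25) = 29900/419 ≈ 71.360
S = 1000/(29900/419) − 10 = 1200/299 in ≈ 4.013 in
Ia = 0.2S: 0.2·4.013 = 0.803 in (exactly 240/299)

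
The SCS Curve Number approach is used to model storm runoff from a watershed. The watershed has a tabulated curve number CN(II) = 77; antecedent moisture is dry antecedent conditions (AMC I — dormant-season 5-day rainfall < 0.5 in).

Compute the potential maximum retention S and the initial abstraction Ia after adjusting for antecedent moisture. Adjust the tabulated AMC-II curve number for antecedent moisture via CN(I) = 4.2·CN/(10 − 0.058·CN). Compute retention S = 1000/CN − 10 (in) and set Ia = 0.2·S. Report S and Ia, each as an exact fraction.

S = 11500/1617 in ≈ 7.112 in; Ia = 2300/1617 in ≈ 1.422 in

Adjust CN=77 to AMC I: 4.2·77/(10 − 0.058·77) → (1617/5) ÷ (2767/500) = 161700/2767 ≈ 58.439
Retention S: 1000/CN − 10 with CN=58.439 → S = 11500/1617 ≈ 7.112 in
Ia = 0.2S: 0.2·7.112 = 1.422 in (exactly 2300/1617)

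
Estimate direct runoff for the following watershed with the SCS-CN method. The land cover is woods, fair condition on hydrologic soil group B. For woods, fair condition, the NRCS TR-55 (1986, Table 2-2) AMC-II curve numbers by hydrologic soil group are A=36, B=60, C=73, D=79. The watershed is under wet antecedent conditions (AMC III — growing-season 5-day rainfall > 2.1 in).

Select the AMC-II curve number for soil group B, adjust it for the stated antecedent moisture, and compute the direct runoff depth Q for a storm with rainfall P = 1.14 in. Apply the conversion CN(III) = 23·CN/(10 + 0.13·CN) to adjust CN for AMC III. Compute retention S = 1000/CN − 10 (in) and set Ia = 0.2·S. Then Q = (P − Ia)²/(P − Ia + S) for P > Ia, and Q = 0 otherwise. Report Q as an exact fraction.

Q = 3736489/41168850 in ≈ 0.091 in

NRCS table: woods, fair condition, soil group B → CN(II) = 60
Adjust CN=60 to AMC III: 23·60/(10 + 0.13·60) → 1380 ÷ (89/5) = 6900/89 ≈ 77.528
Max retention: S = 1000/(6900/89) − 10 = 200/69 in (≈ 2.899 in)
Ia = 0.2S: 0.2·2.899 = 0.580 in (exactly 40/69)
Excess rainfall: 1.140 − 0.580 = 0.560 in; P > Ia so Q > 0
Q: (1933/3450)² ÷ (11933/3450) = 3736489/41168850 in (≈ 0.091 in)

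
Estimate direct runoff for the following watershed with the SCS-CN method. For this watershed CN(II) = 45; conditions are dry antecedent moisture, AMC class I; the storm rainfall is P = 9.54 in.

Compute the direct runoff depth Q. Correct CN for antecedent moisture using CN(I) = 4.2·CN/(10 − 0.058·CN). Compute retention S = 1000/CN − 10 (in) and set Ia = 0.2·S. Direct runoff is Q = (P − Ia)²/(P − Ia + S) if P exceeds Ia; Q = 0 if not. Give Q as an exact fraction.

CN(I) from CN(II)=45: (4.2·45)/(10 − 0.058·45) = 18900/739 ≈ 25.575
Max retention: S = 1000/(18900/739) − 10 = 5500/189 in (≈ 29.101 in)
Ia = 0.2S: 0.2·29.101 = 5.820 in (exactly 1100/189)
Excess rainfall: 9.540 − 5.820 = 3.720 in; P > Ia so Q > 0
Runoff Q = (P−Ia)²/(P−Ia+S) = (3.720)²/(3.720+29.101) = 1235733409/2930945850 ≈ 0.422 in

Q = 1235733409/2930945850 in ≈ 0.422 in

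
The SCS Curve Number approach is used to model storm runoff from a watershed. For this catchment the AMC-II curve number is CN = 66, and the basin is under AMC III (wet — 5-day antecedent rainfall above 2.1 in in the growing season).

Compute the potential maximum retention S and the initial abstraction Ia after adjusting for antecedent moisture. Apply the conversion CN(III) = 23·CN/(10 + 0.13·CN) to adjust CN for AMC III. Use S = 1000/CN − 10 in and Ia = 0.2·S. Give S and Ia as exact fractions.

S = 1700/759 in ≈ 2.240 in; Ia = 340/759 in ≈ 0.448 in

CN(III) from CN(II)=66: (23·66)/(10 + 0.13·66) = 75900/929 ≈ 81.701
S = 1000/(75900/929) − 10 = 1700/759 in ≈ 2.240 in
Ia = 0.2·(1700/759) = 340/759 in ≈ 0.448 in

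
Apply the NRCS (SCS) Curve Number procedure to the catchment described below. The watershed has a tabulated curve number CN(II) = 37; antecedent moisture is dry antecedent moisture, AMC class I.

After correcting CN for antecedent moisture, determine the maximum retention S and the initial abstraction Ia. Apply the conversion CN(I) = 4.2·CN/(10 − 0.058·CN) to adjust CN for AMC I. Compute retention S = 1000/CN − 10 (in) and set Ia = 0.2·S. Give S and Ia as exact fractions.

S = 1500/37 in ≈ 40.541 in; Ia = 300/37 in ≈ 8.108 in

CN(I) from CN(II)=37: (4.2·37)/(10 − 0.058·37) = 3700/187 ≈ 19.786
S = 1000/(3700/187) − 10 = 1500/37 in ≈ 40.541 in
Ia = 0.2·(1500/37) = 300/37 in ≈ 8.108 in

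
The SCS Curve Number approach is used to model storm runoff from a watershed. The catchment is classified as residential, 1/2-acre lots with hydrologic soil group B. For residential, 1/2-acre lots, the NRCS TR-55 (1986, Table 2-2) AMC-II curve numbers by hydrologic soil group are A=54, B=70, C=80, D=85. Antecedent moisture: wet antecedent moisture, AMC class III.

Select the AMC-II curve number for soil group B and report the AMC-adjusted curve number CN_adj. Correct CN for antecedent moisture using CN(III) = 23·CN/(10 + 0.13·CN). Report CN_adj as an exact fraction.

CN_adj = 16100/191 ≈ 84.293

NRCS table: residential, 1/2-acre lots, soil group B → CN(II) = 70
Adjust CN=70 to AMC III: 23·70/(10 + 0.13·70) → 1610 ÷ (191/10) = 16100/191 ≈ 84.293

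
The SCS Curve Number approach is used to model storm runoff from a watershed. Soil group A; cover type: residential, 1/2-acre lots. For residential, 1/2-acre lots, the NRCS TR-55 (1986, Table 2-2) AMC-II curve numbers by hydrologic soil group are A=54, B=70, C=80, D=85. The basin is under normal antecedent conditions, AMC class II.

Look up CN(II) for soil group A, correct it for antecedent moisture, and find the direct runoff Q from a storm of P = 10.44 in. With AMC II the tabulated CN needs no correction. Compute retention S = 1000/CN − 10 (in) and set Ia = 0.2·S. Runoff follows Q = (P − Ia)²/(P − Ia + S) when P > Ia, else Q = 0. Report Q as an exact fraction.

NRCS table: residential, 1/2-acre lots, soil group A → CN(II) = 54
Average conditions: CN = 54 (no AMC adjustment).
S = 1000/54 − 10 = 230/27 in ≈ 8.519 in
Initial abstraction Ia = S/5 = (230/27)/5 = 46/27 ≈ 1.704 in
P − Ia = 10.440 − 1.704 = 5897/675 ≈ 8.736 in (> 0, runoff occurs)
Q = (5897/675)²/((5897/675) + 230/27) = (34774609/455625)/(11647/675) = 34774609/7861725 in ≈ 4.423 in

Q = 34774609/7861725 in ≈ 4.423 in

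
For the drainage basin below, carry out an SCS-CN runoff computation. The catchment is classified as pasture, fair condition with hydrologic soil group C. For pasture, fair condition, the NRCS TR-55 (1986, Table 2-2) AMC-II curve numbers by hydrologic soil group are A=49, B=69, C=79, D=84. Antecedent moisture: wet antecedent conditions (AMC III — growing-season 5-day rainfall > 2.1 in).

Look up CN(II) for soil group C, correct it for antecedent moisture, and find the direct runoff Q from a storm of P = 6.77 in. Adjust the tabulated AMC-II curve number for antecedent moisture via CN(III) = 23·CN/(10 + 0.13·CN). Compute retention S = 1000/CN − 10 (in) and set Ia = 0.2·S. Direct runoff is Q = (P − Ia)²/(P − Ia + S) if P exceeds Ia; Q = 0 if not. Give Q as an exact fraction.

Q = 1411602995881/254036405300 in ≈ 5.557 in

NRCS table: pasture, fair condition, soil group C → CN(II) = 79
Adjust CN=79 to AMC III: 23·79/(10 + 0.13·79) → 1817 ÷ (2027/100) = 181700/2027 ≈ 89.640
Retention S: 1000/CN − 10 with CN=89.640 → S = 2100/1817 ≈ 1.156 in
Ia = 0.2S: 0.2·1.156 = 0.231 in (exactly 420/1817)
Excess rainfall: 6.770 − 0.231 = 6.539 in; P > Ia so Q > 0
Q: (1188109/181700)² ÷ (1398109/181700) = 1411602995881/254036405300 in (≈ 5.557 in)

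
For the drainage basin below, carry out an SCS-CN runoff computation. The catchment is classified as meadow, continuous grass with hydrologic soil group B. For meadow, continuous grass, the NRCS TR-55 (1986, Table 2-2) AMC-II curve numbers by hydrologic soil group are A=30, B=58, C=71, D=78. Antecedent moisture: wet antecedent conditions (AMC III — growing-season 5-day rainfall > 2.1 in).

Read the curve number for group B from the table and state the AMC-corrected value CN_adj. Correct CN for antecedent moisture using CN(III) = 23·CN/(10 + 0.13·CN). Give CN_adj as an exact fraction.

NRCS table: meadow, continuous grass, soil group B → CN(II) = 58
Wet (AMC III): CN(III) = 23·58/(10 + 0.13·58) = 1334/(877/50) = 66700/877 ≈ 76.055

CN_adj = 66700/877 ≈ 76.055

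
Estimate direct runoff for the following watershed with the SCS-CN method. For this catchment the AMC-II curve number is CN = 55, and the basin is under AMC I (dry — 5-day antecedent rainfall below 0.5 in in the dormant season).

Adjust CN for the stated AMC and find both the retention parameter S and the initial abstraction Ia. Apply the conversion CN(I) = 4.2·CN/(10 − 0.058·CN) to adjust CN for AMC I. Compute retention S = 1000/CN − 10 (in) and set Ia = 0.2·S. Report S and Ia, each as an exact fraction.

S = 1500/77 in ≈ 19.481 in; Ia = 300/77 in ≈ 3.896 in

CN(I) from CN(II)=55: (4.2·55)/(10 − 0.058·55) = 7700/227 ≈ 33.921
Max retention: S = 1000/(7700/227) − 10 = 1500/77 in (≈ 19.481 in)
Initial abstraction Ia = S/5 = (1500/77)/5 = 300/77 ≈ 3.896 in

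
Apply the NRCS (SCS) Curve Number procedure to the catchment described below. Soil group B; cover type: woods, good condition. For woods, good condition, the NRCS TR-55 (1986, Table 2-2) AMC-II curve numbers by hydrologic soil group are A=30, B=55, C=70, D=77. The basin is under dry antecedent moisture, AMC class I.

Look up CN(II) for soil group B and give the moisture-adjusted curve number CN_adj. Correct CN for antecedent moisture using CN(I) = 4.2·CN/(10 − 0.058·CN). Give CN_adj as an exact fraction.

CN_adj = 7700/227 ≈ 33.921

NRCS table: woods, good condition, soil group B → CN(II) = 55
CN(I) from CN(II)=55: (4.2·55)/(10 − 0.058·55) = 7700/227 ≈ 33.921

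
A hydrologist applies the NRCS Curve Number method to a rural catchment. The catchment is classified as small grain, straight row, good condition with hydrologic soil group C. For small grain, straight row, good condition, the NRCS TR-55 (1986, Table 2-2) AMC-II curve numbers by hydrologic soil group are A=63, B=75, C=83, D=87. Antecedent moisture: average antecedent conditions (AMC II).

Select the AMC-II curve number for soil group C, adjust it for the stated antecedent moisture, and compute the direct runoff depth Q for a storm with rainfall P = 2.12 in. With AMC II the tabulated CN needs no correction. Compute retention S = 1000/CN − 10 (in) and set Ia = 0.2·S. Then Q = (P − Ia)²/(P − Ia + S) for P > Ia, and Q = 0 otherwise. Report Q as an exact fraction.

NRCS table: small grain, straight row, good condition, soil group C → CN(II) = 83
CN(II) = 83; AMC II needs no correction.
Retention S: 1000/CN − 10 with CN=83.000 → S = 170/83 ≈ 2.048 in
Ia = 0.2·(170/83) = 34/83 in ≈ 0.410 in
Excess rainfall: 2.120 − 0.410 = 1.710 in; P > Ia so Q > 0
Q: (3549/2075)² ÷ (7799/2075) = 12595401/16182925 in (≈ 0.778 in)

Q = 12595401/16182925 in ≈ 0.778 in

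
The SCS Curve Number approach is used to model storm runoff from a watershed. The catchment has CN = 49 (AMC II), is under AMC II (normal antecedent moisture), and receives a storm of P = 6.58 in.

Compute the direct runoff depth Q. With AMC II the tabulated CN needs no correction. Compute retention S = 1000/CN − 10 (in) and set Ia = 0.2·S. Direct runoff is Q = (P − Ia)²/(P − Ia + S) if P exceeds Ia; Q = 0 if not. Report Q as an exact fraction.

AMC II — tabulated CN = 49 applies directly.
S = 1000/49 − 10 = 510/49 in ≈ 10.408 in
Ia = 0.2·(510/49) = 102/49 in ≈ 2.082 in
P − Ia = 6.580 − 2.082 = 11021/2450 ≈ 4.498 in (> 0, runoff occurs)
Q = (11021/2450)²/((11021/2450) + 510/49) = (121462441/6002500)/(36521/2450) = 121462441/89476450 in ≈ 1.357 in

Q = 121462441/89476450 in ≈ 1.357 in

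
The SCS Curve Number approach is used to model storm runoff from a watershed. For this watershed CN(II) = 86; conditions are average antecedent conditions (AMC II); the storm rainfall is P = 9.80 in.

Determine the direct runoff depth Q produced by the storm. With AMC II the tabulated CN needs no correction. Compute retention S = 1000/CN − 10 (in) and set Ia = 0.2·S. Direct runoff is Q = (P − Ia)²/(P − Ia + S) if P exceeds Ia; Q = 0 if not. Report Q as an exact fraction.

Q = 592767/73315 in ≈ 8.085 in

AMC II — tabulated CN = 86 applies directly.
S = 1000/86 − 10 = 70/43 in ≈ 1.628 in
Ia = 0.2·(70/43) = 14/43 in ≈ 0.326 in
P − Ia = 9.800 − 0.326 = 2037/215 ≈ 9.474 in (> 0, runoff occurs)
Q: (2037/215)² ÷ (2387/215) = 592767/73315 in (≈ 8.085 in)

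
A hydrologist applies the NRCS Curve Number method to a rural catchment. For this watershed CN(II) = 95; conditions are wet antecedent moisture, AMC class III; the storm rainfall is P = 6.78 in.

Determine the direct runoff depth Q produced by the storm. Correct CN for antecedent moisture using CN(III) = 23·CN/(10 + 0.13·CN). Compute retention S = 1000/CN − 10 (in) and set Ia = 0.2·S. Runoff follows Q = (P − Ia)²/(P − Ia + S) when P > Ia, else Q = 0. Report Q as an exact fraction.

Adjust CN=95 to AMC III: 23·95/(10 + 0.13·95) → 2185 ÷ (447/20) = 43700/447 ≈ 97.763
Retention S: 1000/CN − 10 with CN=97.763 → S = 100/437 ≈ 0.229 in
Ia = 0.2·(100/437) = 20/437 in ≈ 0.046 in
Since P=6.780 > Ia=0.046: effective rainfall P−Ia = 147143/21850 in
Q: (147143/21850)² ÷ (152143/21850) = 21651062449/3324324550 in (≈ 6.513 in)

Q = 21651062449/3324324550 in ≈ 6.513 in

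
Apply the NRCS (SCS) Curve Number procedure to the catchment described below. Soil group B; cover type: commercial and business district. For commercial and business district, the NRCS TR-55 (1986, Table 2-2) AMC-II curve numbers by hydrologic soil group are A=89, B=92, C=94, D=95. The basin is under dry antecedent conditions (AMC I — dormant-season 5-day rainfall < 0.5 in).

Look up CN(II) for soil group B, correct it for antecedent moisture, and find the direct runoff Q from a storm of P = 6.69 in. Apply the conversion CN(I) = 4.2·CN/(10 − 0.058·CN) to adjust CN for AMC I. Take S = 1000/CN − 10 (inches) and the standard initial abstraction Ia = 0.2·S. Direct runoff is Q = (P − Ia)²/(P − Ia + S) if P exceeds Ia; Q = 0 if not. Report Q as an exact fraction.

Q = 91885978129/19471034100 in ≈ 4.719 in

NRCS table: commercial and business district, soil group B → CN(II) = 92
Dry (AMC I): CN(I) = 4.2·92/(10 − 0.058·92) = (1932/5)/(583/125) = 48300/583 ≈ 82.847
Max retention: S = 1000/(48300/583) − 10 = 1000/483 in (≈ 2.070 in)
Ia = 0.2S: 0.2·2.070 = 0.414 in (exactly 200/483)
Since P=6.690 > Ia=0.414: effective rainfall P−Ia = 303127/48300 in
Q: (303127/48300)² ÷ (403127/48300) = 91885978129/19471034100 in (≈ 4.719 in)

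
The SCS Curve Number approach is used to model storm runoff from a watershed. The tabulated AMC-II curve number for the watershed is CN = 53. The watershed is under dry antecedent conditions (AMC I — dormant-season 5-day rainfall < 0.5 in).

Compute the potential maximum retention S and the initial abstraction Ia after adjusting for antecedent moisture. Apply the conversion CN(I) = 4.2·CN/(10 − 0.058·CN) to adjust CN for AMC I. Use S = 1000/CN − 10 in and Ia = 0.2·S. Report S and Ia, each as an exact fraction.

Dry (AMC I): CN(I) = 4.2·53/(10 − 0.058·53) = (1113/5)/(3463/500) = 111300/3463 ≈ 32.140
Max retention: S = 1000/(111300/3463) − 10 = 23500/1113 in (≈ 21.114 in)
Initial abstraction Ia = S/5 = (23500/1113)/5 = 4700/1113 ≈ 4.223 in

S = 23500/1113 in ≈ 21.114 in; Ia = 4700/1113 in ≈ 4.223 in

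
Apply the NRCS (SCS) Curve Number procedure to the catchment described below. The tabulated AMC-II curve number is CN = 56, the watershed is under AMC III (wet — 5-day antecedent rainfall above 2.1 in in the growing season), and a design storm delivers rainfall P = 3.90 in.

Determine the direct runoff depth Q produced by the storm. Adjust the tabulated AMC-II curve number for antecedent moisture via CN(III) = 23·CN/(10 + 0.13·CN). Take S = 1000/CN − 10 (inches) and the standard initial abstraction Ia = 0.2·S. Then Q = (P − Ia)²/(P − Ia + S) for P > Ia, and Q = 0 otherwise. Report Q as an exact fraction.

Q = 26822041/17193190 in ≈ 1.560 in

Wet (AMC III): CN(III) = 23·56/(10 + 0.13·56) = 1288/(432/25) = 4025/54 ≈ 74.537
Retention S: 1000/CN − 10 with CN=74.537 → S = 550/161 ≈ 3.416 in
Ia = 0.2·(550/161) = 110/161 in ≈ 0.683 in
P − Ia = 3.900 − 0.683 = 5179/1610 ≈ 3.217 in (> 0, runoff occurs)
Q: (5179/1610)² ÷ (10679/1610) = 26822041/17193190 in (≈ 1.560 in)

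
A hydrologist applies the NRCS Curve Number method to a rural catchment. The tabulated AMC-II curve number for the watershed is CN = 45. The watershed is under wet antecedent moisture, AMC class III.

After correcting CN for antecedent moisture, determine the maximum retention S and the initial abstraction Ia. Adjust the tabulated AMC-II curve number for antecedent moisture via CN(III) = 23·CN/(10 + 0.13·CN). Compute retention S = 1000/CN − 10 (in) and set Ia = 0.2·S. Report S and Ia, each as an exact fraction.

CN(III) from CN(II)=45: (23·45)/(10 + 0.13·45) = 20700/317 ≈ 65.300
Retention S: 1000/CN − 10 with CN=65.300 → S = 1100/207 ≈ 5.314 in
Ia = 0.2·(1100/207) = 220/207 in ≈ 1.063 in

S = 1100/207 in ≈ 5.314 in; Ia = 220/207 in ≈ 1.063 in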